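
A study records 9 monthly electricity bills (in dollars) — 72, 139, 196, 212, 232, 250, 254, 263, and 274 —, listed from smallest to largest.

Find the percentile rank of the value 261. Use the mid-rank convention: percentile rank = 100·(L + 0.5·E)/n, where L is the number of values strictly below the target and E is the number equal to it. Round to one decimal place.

Count below 261: L = 7; count equal: E = 0; n = 9.
Percentile rank = 100·(7 + 0.5·0)/9 = 100·7/9 = 77.78.

77.8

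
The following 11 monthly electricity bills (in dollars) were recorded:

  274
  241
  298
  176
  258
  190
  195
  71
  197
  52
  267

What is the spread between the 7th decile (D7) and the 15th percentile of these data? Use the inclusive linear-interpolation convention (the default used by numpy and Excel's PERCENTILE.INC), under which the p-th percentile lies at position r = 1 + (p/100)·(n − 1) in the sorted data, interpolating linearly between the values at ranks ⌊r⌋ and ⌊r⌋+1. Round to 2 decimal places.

134.50

Sorted: 52, 71, 176, 190, 195, 197, 241, 258, 267, 274, 298.
n = 11.
P15: r = 2.5; ranks 2–3 are 71, 176; interpolating gives 123.5.
P70: r = 8 (integer) → 258.
Difference: 258 − 123.5 = 134.5.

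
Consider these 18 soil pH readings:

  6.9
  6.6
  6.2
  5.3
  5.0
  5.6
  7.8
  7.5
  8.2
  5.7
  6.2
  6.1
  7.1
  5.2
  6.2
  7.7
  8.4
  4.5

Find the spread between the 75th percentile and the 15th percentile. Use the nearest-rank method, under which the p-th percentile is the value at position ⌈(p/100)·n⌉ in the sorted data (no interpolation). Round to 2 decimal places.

2.30

Sorted: 4.5, 5.0, 5.2, 5.3, 5.6, 5.7, 6.1, 6.2, 6.2, 6.2, 6.6, 6.9, 7.1, 7.5, 7.7, 7.8, 8.2, 8.4.
n = 18.
P15: rank ⌈15/100·18⌉ = 3 → 5.2.
P75: rank ⌈75/100·18⌉ = 14 → 7.5.
Difference: 7.5 − 5.2 = 2.3.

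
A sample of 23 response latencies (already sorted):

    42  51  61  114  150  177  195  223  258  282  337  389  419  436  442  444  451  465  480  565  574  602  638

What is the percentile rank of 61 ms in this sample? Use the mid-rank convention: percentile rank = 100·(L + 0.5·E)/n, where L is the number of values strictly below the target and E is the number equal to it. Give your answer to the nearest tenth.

Count below 61: L = 2; count equal: E = 1; n = 23.
Percentile rank = 100·(2 + 0.5·1)/23 = 100·2.5/23 = 10.87.

10.9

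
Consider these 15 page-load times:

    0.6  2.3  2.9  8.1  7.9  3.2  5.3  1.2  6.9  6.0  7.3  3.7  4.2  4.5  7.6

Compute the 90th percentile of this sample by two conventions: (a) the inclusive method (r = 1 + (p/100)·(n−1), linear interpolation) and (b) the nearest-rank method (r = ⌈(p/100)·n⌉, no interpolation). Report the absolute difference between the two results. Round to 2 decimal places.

Sorted: 0.6, 1.2, 2.3, 2.9, 3.2, 3.7, 4.2, 4.5, 5.3, 6.0, 6.9, 7.3, 7.6, 7.9, 8.1.
n = 15.
(a) r = 13.6; between ranks 13 (7.6) and 14 (7.9): 7.78.
(b) the nearest-rank method: rank 14 → 7.9.
|7.78 − 7.9| = 0.12.

0.12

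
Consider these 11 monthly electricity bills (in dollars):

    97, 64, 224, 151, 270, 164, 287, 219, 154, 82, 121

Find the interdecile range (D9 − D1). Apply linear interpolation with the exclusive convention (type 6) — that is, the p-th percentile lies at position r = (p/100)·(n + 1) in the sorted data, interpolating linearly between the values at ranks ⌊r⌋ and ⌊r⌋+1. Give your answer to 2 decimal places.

Sorted: 64, 82, 97, 121, 151, 154, 164, 219, 224, 270, 287.
n = 11.
P10: r = 1.2; ranks 1–2 are 64, 82; interpolating gives 67.6.
P90: r = 10.8; ranks 10–11 are 270, 287; interpolating gives 283.6.
Difference: 283.6 − 67.6 = 216.

216.00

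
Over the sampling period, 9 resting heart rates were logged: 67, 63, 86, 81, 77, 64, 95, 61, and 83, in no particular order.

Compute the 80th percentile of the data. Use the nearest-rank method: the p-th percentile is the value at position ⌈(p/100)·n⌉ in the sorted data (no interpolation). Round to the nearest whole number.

86

Sorted: 61, 63, 64, 67, 77, 81, 83, 86, 95.
n = 9.
Position = ⌈80/100 · 9⌉ = ⌈7.2⌉ = 8.
The value at rank 8 is 86.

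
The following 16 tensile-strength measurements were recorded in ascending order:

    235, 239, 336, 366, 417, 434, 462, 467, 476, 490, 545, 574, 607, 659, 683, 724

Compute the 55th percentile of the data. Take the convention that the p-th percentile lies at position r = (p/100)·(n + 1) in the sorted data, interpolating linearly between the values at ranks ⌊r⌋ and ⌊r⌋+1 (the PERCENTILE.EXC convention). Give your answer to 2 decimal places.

480.90

n = 16.
r = (55/100)·(16 + 1) = 9.35.
Rank 9 is 476 and rank 10 is 490.
Interpolate: 476 + 0.35·(490 − 476) = 476 + 0.35·14 = 480.9.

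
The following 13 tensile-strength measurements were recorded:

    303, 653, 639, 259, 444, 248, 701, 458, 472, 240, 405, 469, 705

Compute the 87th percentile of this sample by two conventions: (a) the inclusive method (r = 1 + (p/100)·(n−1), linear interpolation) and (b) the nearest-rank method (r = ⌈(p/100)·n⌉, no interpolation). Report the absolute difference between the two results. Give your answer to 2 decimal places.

26.88

Sorted: 240, 248, 259, 303, 405, 444, 458, 469, 472, 639, 653, 701, 705.
n = 13.
(a) r = 11.44; between ranks 11 (653) and 12 (701): 674.12.
(b) the nearest-rank method: rank 12 → 701.
|674.12 − 701| = 26.88.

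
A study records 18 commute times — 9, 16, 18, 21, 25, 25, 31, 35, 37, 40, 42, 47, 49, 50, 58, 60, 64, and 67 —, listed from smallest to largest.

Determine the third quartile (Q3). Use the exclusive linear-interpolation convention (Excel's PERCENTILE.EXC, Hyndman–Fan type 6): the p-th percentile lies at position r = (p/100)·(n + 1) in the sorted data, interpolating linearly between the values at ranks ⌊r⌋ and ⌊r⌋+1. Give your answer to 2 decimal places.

52.00

n = 18.
r = (75/100)·(18 + 1) = 14.25.
Rank 14 is 50 and rank 15 is 58.
Interpolate: 50 + 0.25·(58 − 50) = 50 + 0.25·8 = 52.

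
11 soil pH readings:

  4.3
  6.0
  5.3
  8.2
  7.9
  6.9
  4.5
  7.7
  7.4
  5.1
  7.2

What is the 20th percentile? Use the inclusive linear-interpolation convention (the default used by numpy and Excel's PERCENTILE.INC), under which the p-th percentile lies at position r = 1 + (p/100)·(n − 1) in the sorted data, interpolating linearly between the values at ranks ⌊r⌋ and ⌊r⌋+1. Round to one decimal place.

5.1

Sorted: 4.3, 4.5, 5.1, 5.3, 6.0, 6.9, 7.2, 7.4, 7.7, 7.9, 8.2.
n = 11.
r = 1 + (20/100)·(11 − 1) = 1 + 2 = 3.
r is an integer, so P20 is the value at rank 3: 5.1.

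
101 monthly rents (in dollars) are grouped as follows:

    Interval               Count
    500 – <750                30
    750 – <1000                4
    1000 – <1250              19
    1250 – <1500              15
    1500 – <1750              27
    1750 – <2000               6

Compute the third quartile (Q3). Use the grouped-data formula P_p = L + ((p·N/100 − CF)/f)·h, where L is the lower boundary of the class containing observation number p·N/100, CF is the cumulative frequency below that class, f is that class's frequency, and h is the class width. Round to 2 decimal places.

N = 101; target position k = 75/100 · 101 = 75.75.
Cumulative frequencies: 30, 34, 53, 68, 95, 101.
Observation 75.75 falls in the class 1500 – <1750.
L = 1500, CF = 68, f = 27, h = 250.
P75 = 1500 + ((75.75 − 68)/27)·250 = 1500 + 71.7593 = 1571.76.

1571.76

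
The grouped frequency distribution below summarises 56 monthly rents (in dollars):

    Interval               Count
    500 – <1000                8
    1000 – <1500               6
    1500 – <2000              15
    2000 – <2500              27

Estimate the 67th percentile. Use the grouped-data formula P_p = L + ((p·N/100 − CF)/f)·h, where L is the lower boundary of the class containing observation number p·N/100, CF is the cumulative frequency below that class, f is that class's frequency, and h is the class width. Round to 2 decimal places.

2157.78

N = 56; target position k = 67/100 · 56 = 37.52.
Cumulative frequencies: 8, 14, 29, 56.
Observation 37.52 falls in the class 2000 – <2500.
L = 2000, CF = 29, f = 27, h = 500.
P67 = 2000 + ((37.52 − 29)/27)·500 = 2000 + 157.778 = 2157.78.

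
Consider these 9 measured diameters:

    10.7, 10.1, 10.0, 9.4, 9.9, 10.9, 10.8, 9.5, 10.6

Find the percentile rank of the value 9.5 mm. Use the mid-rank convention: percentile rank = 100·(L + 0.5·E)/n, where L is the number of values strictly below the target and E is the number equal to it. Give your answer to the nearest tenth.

16.7

Sorted: 9.4, 9.5, 9.9, 10.0, 10.1, 10.6, 10.7, 10.8, 10.9.
Count below 9.5: L = 1; count equal: E = 1; n = 9.
Percentile rank = 100·(1 + 0.5·1)/9 = 100·1.5/9 = 16.67.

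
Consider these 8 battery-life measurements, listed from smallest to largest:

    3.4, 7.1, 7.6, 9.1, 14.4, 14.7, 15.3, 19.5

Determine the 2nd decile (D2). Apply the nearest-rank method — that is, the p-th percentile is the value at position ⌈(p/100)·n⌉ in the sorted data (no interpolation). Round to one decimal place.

7.1

n = 8.
Position = ⌈20/100 · 8⌉ = ⌈1.6⌉ = 2.
The value at rank 2 is 7.1.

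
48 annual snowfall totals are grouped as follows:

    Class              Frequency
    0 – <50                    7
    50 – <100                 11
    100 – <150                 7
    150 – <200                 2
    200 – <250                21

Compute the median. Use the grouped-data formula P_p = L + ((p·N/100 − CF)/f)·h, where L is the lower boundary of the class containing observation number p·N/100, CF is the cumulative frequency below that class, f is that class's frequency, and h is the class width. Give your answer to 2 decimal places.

142.86

N = 48; target position k = 50/100 · 48 = 24.
Cumulative frequencies: 7, 18, 25, 27, 48.
Observation 24 falls in the class 100 – <150.
L = 100, CF = 18, f = 7, h = 50.
P50 = 100 + ((24 − 18)/7)·50 = 100 + 42.8571 = 142.857.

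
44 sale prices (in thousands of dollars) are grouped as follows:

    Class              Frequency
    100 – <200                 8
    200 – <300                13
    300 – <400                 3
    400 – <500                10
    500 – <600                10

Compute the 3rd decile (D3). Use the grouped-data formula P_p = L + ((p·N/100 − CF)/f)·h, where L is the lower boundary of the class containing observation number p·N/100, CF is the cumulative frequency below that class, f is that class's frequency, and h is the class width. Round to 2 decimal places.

240.00

N = 44; target position k = 30/100 · 44 = 13.2.
Cumulative frequencies: 8, 21, 24, 34, 44.
Observation 13.2 falls in the class 200 – <300.
L = 200, CF = 8, f = 13, h = 100.
P30 = 200 + ((13.2 − 8)/13)·100 = 200 + 40 = 240.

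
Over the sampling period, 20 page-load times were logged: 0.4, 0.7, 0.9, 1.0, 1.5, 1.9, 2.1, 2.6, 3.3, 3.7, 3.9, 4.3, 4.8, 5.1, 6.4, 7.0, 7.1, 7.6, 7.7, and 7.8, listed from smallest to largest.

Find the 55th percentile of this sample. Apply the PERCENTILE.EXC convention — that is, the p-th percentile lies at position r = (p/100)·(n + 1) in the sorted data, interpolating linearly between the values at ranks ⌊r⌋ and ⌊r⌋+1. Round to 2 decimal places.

n = 20.
r = (55/100)·(20 + 1) = 11.55.
Rank 11 is 3.9 and rank 12 is 4.3.
Interpolate: 3.9 + 0.55·(4.3 − 3.9) = 3.9 + 0.55·0.4 = 4.12.

4.12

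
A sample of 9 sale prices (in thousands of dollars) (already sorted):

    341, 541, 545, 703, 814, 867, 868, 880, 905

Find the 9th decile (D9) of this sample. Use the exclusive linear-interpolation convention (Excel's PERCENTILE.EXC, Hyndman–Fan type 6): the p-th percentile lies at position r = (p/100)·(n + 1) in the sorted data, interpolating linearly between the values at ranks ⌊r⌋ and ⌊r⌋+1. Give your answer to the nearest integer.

905

n = 9.
r = (90/100)·(9 + 1) = 9.
r is an integer, so P90 is the value at rank 9: 905.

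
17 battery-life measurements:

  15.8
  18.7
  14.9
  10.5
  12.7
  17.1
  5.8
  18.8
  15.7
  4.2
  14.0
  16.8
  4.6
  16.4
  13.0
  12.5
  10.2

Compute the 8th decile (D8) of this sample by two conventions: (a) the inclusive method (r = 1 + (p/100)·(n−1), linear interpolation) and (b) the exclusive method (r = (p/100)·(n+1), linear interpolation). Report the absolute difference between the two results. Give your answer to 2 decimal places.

0.20

Sorted: 4.2, 4.6, 5.8, 10.2, 10.5, 12.5, 12.7, 13.0, 14.0, 14.9, 15.7, 15.8, 16.4, 16.8, 17.1, 18.7, 18.8.
n = 17.
(a) r = 13.8; between ranks 13 (16.4) and 14 (16.8): 16.72.
(b) r = 14.4; between ranks 14 (16.8) and 15 (17.1): 16.92.
|16.72 − 16.92| = 0.2.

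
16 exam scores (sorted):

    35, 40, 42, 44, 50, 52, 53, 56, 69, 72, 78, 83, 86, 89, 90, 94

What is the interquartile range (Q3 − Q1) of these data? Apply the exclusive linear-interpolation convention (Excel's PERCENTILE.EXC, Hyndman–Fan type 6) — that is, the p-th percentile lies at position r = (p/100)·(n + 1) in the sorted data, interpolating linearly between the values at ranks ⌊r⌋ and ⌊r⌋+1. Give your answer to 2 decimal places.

39.75

n = 16.
P25: r = 4.25; ranks 4–5 are 44, 50; interpolating gives 45.5.
P75: r = 12.75; ranks 12–13 are 83, 86; interpolating gives 85.25.
Difference: 85.25 − 45.5 = 39.75.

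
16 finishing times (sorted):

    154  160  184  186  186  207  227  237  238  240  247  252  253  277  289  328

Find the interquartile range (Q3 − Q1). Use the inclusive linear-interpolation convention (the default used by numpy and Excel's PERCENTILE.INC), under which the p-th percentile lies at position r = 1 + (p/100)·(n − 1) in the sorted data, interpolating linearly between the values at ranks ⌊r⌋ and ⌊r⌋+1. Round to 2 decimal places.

n = 16.
P25: r = 4.75; ranks 4–5 are 186, 186; interpolating gives 186.
P75: r = 12.25; ranks 12–13 are 252, 253; interpolating gives 252.25.
Difference: 252.25 − 186 = 66.25.

66.25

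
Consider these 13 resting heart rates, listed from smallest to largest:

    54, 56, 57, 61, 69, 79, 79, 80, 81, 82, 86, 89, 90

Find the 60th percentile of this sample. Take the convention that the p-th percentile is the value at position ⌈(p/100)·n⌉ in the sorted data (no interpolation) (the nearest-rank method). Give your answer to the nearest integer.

80

n = 13.
Position = ⌈60/100 · 13⌉ = ⌈7.8⌉ = 8.
The value at rank 8 is 80.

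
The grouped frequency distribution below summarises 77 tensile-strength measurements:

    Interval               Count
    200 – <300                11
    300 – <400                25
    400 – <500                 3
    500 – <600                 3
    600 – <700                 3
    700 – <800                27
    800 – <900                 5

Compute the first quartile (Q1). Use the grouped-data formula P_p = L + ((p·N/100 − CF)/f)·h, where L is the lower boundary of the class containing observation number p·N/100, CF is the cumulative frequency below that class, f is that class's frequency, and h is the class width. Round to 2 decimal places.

333.00

N = 77; target position k = 25/100 · 77 = 19.25.
Cumulative frequencies: 11, 36, 39, 42, 45, 72, 77.
Observation 19.25 falls in the class 300 – <400.
L = 300, CF = 11, f = 25, h = 100.
P25 = 300 + ((19.25 − 11)/25)·100 = 300 + 33 = 333.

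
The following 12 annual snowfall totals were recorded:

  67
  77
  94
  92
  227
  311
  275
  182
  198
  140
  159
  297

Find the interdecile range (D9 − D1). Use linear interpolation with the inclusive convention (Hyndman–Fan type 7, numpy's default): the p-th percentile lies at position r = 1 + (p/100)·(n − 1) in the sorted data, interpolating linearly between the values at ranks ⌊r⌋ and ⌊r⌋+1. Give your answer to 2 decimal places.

216.30

Sorted: 67, 77, 92, 94, 140, 159, 182, 198, 227, 275, 297, 311.
n = 12.
P10: r = 2.1; ranks 2–3 are 77, 92; interpolating gives 78.5.
P90: r = 10.9; ranks 10–11 are 275, 297; interpolating gives 294.8.
Difference: 294.8 − 78.5 = 216.3.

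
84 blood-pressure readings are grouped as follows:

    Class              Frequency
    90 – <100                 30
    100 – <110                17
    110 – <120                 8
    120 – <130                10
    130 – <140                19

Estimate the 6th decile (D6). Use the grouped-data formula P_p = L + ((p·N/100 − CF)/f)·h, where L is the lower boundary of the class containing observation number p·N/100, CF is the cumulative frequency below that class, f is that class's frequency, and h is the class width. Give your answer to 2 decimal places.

N = 84; target position k = 60/100 · 84 = 50.4.
Cumulative frequencies: 30, 47, 55, 65, 84.
Observation 50.4 falls in the class 110 – <120.
L = 110, CF = 47, f = 8, h = 10.
P60 = 110 + ((50.4 − 47)/8)·10 = 110 + 4.25 = 114.25.

114.25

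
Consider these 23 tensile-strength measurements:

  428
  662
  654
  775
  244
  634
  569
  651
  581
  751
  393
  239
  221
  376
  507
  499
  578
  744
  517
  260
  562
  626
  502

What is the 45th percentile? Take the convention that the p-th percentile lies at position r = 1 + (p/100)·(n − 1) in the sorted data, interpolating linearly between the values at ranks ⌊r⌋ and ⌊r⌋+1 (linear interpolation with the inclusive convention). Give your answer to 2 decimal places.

Sorted: 221, 239, 244, 260, 376, 393, 428, 499, 502, 507, 517, 562, 569, 578, 581, 626, 634, 651, 654, 662, 744, 751, 775.
n = 23.
r = 1 + (45/100)·(23 − 1) = 1 + 9.9 = 10.9.
Rank 10 is 507 and rank 11 is 517.
Interpolate: 507 + 0.9·(517 − 507) = 507 + 0.9·10 = 516.

516.00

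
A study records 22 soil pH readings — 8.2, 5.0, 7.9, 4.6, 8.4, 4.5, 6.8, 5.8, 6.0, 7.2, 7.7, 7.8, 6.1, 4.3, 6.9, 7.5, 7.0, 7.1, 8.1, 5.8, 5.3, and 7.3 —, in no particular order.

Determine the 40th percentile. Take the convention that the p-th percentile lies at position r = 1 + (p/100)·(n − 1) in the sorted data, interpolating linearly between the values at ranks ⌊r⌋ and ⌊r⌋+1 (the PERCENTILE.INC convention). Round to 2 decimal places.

Sorted: 4.3, 4.5, 4.6, 5.0, 5.3, 5.8, 5.8, 6.0, 6.1, 6.8, 6.9, 7.0, 7.1, 7.2, 7.3, 7.5, 7.7, 7.8, 7.9, 8.1, 8.2, 8.4.
n = 22.
r = 1 + (40/100)·(22 − 1) = 1 + 8.4 = 9.4.
Rank 9 is 6.1 and rank 10 is 6.8.
Interpolate: 6.1 + 0.4·(6.8 − 6.1) = 6.1 + 0.4·0.7 = 6.38.

6.38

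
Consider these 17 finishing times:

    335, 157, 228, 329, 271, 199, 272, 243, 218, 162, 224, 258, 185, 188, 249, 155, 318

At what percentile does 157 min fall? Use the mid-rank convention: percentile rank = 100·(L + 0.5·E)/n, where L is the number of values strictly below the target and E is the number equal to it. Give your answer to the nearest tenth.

8.8

Sorted: 155, 157, 162, 185, 188, 199, 218, 224, 228, 243, 249, 258, 271, 272, 318, 329, 335.
Count below 157: L = 1; count equal: E = 1; n = 17.
Percentile rank = 100·(1 + 0.5·1)/17 = 100·1.5/17 = 8.824.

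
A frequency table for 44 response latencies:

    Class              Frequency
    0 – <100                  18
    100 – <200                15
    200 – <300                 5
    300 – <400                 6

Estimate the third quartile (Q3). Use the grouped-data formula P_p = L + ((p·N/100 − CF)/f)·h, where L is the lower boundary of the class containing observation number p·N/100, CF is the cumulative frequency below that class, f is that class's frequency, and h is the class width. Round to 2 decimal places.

N = 44; target position k = 75/100 · 44 = 33.
Cumulative frequencies: 18, 33, 38, 44.
Observation 33 falls in the class 100 – <200.
L = 100, CF = 18, f = 15, h = 100.
P75 = 100 + ((33 − 18)/15)·100 = 100 + 100 = 200.

200.00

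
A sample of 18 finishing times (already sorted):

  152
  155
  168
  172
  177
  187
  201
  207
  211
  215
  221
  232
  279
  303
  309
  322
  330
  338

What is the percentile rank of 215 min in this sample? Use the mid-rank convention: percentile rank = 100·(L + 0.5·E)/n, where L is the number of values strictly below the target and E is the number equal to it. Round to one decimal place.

Count below 215: L = 9; count equal: E = 1; n = 18.
Percentile rank = 100·(9 + 0.5·1)/18 = 100·9.5/18 = 52.78.

52.8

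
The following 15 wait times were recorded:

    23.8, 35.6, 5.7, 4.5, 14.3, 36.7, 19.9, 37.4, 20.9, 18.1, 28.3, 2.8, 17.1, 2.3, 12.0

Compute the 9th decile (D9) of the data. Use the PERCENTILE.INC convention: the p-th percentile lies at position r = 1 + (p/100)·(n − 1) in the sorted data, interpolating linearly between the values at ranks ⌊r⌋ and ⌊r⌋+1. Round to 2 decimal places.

Sorted: 2.3, 2.8, 4.5, 5.7, 12.0, 14.3, 17.1, 18.1, 19.9, 20.9, 23.8, 28.3, 35.6, 36.7, 37.4.
n = 15.
r = 1 + (90/100)·(15 − 1) = 1 + 12.6 = 13.6.
Rank 13 is 35.6 and rank 14 is 36.7.
Interpolate: 35.6 + 0.6·(36.7 − 35.6) = 35.6 + 0.6·1.1 = 36.26.

36.26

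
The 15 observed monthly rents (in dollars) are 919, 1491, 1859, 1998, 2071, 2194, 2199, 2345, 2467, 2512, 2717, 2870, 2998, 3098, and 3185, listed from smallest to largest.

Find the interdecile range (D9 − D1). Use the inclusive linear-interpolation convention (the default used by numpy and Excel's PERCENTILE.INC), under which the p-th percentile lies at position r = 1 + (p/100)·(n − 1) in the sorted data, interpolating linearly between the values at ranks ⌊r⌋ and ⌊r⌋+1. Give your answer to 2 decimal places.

1419.80

n = 15.
P10: r = 2.4; ranks 2–3 are 1491, 1859; interpolating gives 1638.2.
P90: r = 13.6; ranks 13–14 are 2998, 3098; interpolating gives 3058.
Difference: 3058 − 1638.2 = 1419.8.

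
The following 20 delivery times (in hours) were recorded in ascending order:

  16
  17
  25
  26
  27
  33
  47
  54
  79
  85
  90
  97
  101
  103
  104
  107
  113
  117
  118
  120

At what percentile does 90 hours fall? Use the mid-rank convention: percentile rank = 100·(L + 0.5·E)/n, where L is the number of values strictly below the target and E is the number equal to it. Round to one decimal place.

52.5

Count below 90: L = 10; count equal: E = 1; n = 20.
Percentile rank = 100·(10 + 0.5·1)/20 = 100·10.5/20 = 52.5.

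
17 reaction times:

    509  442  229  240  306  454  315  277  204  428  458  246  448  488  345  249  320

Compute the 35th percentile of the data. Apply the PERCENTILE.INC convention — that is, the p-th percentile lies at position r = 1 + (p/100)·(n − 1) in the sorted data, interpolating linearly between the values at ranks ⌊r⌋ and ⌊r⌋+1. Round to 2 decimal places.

Sorted: 204, 229, 240, 246, 249, 277, 306, 315, 320, 345, 428, 442, 448, 454, 458, 488, 509.
n = 17.
r = 1 + (35/100)·(17 − 1) = 1 + 5.6 = 6.6.
Rank 6 is 277 and rank 7 is 306.
Interpolate: 277 + 0.6·(306 − 277) = 277 + 0.6·29 = 294.4.

294.40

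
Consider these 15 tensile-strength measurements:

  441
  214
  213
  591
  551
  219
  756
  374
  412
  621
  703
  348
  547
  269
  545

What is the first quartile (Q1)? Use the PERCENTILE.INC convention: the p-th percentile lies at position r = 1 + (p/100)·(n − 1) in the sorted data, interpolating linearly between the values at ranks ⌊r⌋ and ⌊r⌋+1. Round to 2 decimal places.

308.50

Sorted: 213, 214, 219, 269, 348, 374, 412, 441, 545, 547, 551, 591, 621, 703, 756.
n = 15.
r = 1 + (25/100)·(15 − 1) = 1 + 3.5 = 4.5.
Rank 4 is 269 and rank 5 is 348.
Interpolate: 269 + 0.5·(348 − 269) = 269 + 0.5·79 = 308.5.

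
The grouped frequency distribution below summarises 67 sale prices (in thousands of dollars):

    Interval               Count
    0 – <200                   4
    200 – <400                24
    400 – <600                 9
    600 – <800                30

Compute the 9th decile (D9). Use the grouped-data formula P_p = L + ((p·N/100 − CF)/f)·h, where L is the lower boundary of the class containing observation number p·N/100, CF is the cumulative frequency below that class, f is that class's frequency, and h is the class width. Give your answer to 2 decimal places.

755.33

N = 67; target position k = 90/100 · 67 = 60.3.
Cumulative frequencies: 4, 28, 37, 67.
Observation 60.3 falls in the class 600 – <800.
L = 600, CF = 37, f = 30, h = 200.
P90 = 600 + ((60.3 − 37)/30)·200 = 600 + 155.333 = 755.333.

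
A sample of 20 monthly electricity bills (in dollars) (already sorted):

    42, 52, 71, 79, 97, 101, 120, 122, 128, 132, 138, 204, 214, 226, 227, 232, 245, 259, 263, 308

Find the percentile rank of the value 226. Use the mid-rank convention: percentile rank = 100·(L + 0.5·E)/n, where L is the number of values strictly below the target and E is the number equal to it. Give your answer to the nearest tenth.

67.5

Count below 226: L = 13; count equal: E = 1; n = 20.
Percentile rank = 100·(13 + 0.5·1)/20 = 100·13.5/20 = 67.5.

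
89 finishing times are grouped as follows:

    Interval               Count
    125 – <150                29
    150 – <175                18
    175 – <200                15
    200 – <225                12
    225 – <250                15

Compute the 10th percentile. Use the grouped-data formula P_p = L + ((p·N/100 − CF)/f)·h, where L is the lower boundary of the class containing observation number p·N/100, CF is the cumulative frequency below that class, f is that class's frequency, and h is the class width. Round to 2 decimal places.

N = 89; target position k = 10/100 · 89 = 8.9.
Cumulative frequencies: 29, 47, 62, 74, 89.
Observation 8.9 falls in the class 125 – <150.
L = 125, CF = 0, f = 29, h = 25.
P10 = 125 + ((8.9 − 0)/29)·25 = 125 + 7.67241 = 132.672.

132.67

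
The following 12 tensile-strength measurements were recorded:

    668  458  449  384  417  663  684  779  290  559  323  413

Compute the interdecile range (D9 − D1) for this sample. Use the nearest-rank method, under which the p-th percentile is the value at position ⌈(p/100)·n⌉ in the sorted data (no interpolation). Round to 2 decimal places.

Sorted: 290, 323, 384, 413, 417, 449, 458, 559, 663, 668, 684, 779.
n = 12.
P10: rank ⌈10/100·12⌉ = 2 → 323.
P90: rank ⌈90/100·12⌉ = 11 → 684.
Difference: 684 − 323 = 361.

361.00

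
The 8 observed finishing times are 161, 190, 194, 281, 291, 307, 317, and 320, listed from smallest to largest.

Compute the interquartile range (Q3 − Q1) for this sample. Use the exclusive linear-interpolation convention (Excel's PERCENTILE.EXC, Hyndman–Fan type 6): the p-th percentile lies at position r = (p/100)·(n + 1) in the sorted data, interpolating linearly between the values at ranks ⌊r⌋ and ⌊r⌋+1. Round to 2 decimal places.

n = 8.
P25: r = 2.25; ranks 2–3 are 190, 194; interpolating gives 191.
P75: r = 6.75; ranks 6–7 are 307, 317; interpolating gives 314.5.
Difference: 314.5 − 191 = 123.5.

123.50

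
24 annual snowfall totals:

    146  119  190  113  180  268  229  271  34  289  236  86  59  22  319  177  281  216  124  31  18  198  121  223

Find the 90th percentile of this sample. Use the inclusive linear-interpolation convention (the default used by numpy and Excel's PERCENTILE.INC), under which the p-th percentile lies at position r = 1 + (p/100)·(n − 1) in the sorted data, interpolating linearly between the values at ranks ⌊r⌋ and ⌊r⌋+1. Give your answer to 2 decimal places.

278.00

Sorted: 18, 22, 31, 34, 59, 86, 113, 119, 121, 124, 146, 177, 180, 190, 198, 216, 223, 229, 236, 268, 271, 281, 289, 319.
n = 24.
r = 1 + (90/100)·(24 − 1) = 1 + 20.7 = 21.7.
Rank 21 is 271 and rank 22 is 281.
Interpolate: 271 + 0.7·(281 − 271) = 271 + 0.7·10 = 278.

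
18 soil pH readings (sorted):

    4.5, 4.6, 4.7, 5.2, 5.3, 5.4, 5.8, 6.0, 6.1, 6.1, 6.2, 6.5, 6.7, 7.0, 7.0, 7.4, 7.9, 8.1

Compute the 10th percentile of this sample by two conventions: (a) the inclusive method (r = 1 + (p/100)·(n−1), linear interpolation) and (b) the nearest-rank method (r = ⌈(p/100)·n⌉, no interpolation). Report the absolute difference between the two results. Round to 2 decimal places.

0.07

n = 18.
(a) r = 2.7; between ranks 2 (4.6) and 3 (4.7): 4.67.
(b) the nearest-rank method: rank 2 → 4.6.
|4.67 − 4.6| = 0.07.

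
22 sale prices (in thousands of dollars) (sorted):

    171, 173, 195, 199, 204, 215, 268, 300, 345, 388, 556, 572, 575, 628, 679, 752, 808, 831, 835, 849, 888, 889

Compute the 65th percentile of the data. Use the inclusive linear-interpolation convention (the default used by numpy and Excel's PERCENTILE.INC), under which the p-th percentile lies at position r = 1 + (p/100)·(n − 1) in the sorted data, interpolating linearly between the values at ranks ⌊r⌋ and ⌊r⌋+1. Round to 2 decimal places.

n = 22.
r = 1 + (65/100)·(22 − 1) = 1 + 13.65 = 14.65.
Rank 14 is 628 and rank 15 is 679.
Interpolate: 628 + 0.65·(679 − 628) = 628 + 0.65·51 = 661.15.

661.15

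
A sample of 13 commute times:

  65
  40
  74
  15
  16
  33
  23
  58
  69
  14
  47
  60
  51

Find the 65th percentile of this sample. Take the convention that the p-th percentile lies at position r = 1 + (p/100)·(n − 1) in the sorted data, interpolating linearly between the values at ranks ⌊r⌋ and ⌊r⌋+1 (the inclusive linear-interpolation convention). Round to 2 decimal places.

Sorted: 14, 15, 16, 23, 33, 40, 47, 51, 58, 60, 65, 69, 74.
n = 13.
r = 1 + (65/100)·(13 − 1) = 1 + 7.8 = 8.8.
Rank 8 is 51 and rank 9 is 58.
Interpolate: 51 + 0.8·(58 − 51) = 51 + 0.8·7 = 56.6.

56.60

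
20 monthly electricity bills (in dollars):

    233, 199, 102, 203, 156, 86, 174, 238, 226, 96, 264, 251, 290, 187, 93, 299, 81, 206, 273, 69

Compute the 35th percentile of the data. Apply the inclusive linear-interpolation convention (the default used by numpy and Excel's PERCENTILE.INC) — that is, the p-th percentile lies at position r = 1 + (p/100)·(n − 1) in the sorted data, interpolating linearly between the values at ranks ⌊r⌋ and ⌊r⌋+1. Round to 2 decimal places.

167.70

Sorted: 69, 81, 86, 93, 96, 102, 156, 174, 187, 199, 203, 206, 226, 233, 238, 251, 264, 273, 290, 299.
n = 20.
r = 1 + (35/100)·(20 − 1) = 1 + 6.65 = 7.65.
Rank 7 is 156 and rank 8 is 174.
Interpolate: 156 + 0.65·(174 − 156) = 156 + 0.65·18 = 167.7.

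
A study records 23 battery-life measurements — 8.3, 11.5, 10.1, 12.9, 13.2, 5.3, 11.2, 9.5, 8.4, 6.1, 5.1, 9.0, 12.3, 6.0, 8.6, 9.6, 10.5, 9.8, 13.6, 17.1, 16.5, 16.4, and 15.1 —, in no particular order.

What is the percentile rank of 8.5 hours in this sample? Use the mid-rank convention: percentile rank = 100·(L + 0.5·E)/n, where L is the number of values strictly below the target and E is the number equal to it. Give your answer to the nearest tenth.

26.1

Sorted: 5.1, 5.3, 6.0, 6.1, 8.3, 8.4, 8.6, 9.0, 9.5, 9.6, 9.8, 10.1, 10.5, 11.2, 11.5, 12.3, 12.9, 13.2, 13.6, 15.1, 16.4, 16.5, 17.1.
Count below 8.5: L = 6; count equal: E = 0; n = 23.
Percentile rank = 100·(6 + 0.5·0)/23 = 100·6/23 = 26.09.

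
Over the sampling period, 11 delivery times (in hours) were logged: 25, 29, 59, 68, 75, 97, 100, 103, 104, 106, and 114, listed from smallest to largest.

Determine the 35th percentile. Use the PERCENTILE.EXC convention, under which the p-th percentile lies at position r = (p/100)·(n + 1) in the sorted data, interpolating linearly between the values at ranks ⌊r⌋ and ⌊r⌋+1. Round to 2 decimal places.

n = 11.
r = (35/100)·(11 + 1) = 4.2.
Rank 4 is 68 and rank 5 is 75.
Interpolate: 68 + 0.2·(75 − 68) = 68 + 0.2·7 = 69.4.

69.40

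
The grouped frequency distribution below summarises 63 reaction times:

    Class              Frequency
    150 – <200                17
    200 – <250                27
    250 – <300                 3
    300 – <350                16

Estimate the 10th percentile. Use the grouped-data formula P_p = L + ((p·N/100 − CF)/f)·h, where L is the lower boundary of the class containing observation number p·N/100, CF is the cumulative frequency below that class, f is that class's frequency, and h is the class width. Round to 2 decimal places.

168.53

N = 63; target position k = 10/100 · 63 = 6.3.
Cumulative frequencies: 17, 44, 47, 63.
Observation 6.3 falls in the class 150 – <200.
L = 150, CF = 0, f = 17, h = 50.
P10 = 150 + ((6.3 − 0)/17)·50 = 150 + 18.5294 = 168.529.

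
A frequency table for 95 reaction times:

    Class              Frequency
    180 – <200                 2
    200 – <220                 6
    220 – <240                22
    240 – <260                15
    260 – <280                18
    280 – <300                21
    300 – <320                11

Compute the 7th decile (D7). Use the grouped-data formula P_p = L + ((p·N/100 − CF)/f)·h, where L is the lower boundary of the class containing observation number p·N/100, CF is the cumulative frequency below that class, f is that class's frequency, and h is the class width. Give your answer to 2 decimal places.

283.33

N = 95; target position k = 70/100 · 95 = 66.5.
Cumulative frequencies: 2, 8, 30, 45, 63, 84, 95.
Observation 66.5 falls in the class 280 – <300.
L = 280, CF = 63, f = 21, h = 20.
P70 = 280 + ((66.5 − 63)/21)·20 = 280 + 3.33333 = 283.333.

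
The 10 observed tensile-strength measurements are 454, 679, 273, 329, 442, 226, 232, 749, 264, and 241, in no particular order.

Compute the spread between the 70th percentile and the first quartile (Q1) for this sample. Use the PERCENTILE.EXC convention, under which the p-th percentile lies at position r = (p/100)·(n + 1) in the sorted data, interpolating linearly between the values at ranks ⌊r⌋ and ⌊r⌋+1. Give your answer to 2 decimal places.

Sorted: 226, 232, 241, 264, 273, 329, 442, 454, 679, 749.
n = 10.
P25: r = 2.75; ranks 2–3 are 232, 241; interpolating gives 238.75.
P70: r = 7.7; ranks 7–8 are 442, 454; interpolating gives 450.4.
Difference: 450.4 − 238.75 = 211.65.

211.65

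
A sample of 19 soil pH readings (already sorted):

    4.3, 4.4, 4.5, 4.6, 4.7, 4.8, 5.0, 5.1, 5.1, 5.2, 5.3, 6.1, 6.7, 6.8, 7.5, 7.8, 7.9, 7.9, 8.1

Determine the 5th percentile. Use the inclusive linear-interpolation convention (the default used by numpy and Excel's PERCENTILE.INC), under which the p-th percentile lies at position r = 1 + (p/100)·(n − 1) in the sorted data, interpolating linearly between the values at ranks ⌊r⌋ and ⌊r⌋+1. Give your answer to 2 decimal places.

4.39

n = 19.
r = 1 + (5/100)·(19 − 1) = 1 + 0.9 = 1.9.
Rank 1 is 4.3 and rank 2 is 4.4.
Interpolate: 4.3 + 0.9·(4.4 − 4.3) = 4.3 + 0.9·0.1 = 4.39.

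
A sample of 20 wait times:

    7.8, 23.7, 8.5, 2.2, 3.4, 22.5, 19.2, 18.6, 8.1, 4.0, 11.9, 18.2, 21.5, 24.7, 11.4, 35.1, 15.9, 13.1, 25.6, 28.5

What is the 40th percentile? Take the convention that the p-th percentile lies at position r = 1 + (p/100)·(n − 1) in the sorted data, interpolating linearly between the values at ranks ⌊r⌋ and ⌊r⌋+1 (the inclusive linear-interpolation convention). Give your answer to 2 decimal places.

12.62

Sorted: 2.2, 3.4, 4.0, 7.8, 8.1, 8.5, 11.4, 11.9, 13.1, 15.9, 18.2, 18.6, 19.2, 21.5, 22.5, 23.7, 24.7, 25.6, 28.5, 35.1.
n = 20.
r = 1 + (40/100)·(20 − 1) = 1 + 7.6 = 8.6.
Rank 8 is 11.9 and rank 9 is 13.1.
Interpolate: 11.9 + 0.6·(13.1 − 11.9) = 11.9 + 0.6·1.2 = 12.62.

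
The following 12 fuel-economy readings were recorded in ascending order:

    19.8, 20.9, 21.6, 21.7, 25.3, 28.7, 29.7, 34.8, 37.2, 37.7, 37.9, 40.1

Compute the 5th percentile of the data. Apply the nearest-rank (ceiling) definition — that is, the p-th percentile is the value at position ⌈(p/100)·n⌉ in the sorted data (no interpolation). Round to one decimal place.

19.8

n = 12.
Position = ⌈5/100 · 12⌉ = ⌈0.6⌉ = 1.
The value at rank 1 is 19.8.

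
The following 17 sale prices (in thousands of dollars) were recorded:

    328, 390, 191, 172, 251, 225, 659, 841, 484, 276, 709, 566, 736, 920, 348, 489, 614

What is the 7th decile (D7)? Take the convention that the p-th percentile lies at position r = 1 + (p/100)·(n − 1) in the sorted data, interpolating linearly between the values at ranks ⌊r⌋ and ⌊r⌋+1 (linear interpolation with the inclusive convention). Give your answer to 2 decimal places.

Sorted: 172, 191, 225, 251, 276, 328, 348, 390, 484, 489, 566, 614, 659, 709, 736, 841, 920.
n = 17.
r = 1 + (70/100)·(17 − 1) = 1 + 11.2 = 12.2.
Rank 12 is 614 and rank 13 is 659.
Interpolate: 614 + 0.2·(659 − 614) = 614 + 0.2·45 = 623.

623.00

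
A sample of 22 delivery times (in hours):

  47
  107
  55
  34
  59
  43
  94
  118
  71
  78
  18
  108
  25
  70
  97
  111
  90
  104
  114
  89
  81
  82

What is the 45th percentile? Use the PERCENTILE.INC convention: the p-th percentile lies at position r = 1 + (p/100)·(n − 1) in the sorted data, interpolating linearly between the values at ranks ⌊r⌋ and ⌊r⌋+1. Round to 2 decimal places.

Sorted: 18, 25, 34, 43, 47, 55, 59, 70, 71, 78, 81, 82, 89, 90, 94, 97, 104, 107, 108, 111, 114, 118.
n = 22.
r = 1 + (45/100)·(22 − 1) = 1 + 9.45 = 10.45.
Rank 10 is 78 and rank 11 is 81.
Interpolate: 78 + 0.45·(81 − 78) = 78 + 0.45·3 = 79.35.

79.35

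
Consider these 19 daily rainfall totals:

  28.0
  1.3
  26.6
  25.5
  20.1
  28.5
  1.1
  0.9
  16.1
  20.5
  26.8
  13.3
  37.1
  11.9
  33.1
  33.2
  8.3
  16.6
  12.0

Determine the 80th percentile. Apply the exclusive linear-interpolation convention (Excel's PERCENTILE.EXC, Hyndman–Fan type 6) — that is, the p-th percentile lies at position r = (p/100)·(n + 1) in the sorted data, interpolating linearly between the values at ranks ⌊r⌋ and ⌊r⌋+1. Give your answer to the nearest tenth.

Sorted: 0.9, 1.1, 1.3, 8.3, 11.9, 12.0, 13.3, 16.1, 16.6, 20.1, 20.5, 25.5, 26.6, 26.8, 28.0, 28.5, 33.1, 33.2, 37.1.
n = 19.
r = (80/100)·(19 + 1) = 16.
r is an integer, so P80 is the value at rank 16: 28.5.

28.5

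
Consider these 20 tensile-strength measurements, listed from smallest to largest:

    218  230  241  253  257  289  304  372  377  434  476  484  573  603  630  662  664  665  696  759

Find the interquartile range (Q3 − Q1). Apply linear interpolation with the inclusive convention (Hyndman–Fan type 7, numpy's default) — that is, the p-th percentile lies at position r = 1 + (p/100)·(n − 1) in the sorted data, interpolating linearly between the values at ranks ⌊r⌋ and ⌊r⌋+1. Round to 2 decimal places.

n = 20.
P25: r = 5.75; ranks 5–6 are 257, 289; interpolating gives 281.
P75: r = 15.25; ranks 15–16 are 630, 662; interpolating gives 638.
Difference: 638 − 281 = 357.

357.00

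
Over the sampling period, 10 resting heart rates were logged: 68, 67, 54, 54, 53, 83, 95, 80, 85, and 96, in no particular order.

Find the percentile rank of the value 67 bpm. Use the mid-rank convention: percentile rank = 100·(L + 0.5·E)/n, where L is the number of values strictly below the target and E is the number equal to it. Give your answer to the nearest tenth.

Sorted: 53, 54, 54, 67, 68, 80, 83, 85, 95, 96.
Count below 67: L = 3; count equal: E = 1; n = 10.
Percentile rank = 100·(3 + 0.5·1)/10 = 100·3.5/10 = 35.

35.0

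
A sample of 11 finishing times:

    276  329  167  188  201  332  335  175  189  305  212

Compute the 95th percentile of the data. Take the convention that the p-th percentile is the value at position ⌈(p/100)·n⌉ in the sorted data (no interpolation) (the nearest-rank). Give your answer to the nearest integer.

335

Sorted: 167, 175, 188, 189, 201, 212, 276, 305, 329, 332, 335.
n = 11.
Position = ⌈95/100 · 11⌉ = ⌈10.45⌉ = 11.
The value at rank 11 is 335.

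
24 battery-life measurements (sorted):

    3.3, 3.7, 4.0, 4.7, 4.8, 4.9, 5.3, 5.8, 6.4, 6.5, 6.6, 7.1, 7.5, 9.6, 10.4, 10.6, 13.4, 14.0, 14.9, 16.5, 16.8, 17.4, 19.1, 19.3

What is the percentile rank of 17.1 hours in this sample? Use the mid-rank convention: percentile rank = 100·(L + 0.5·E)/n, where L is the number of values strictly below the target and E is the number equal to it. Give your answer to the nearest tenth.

87.5

Count below 17.1: L = 21; count equal: E = 0; n = 24.
Percentile rank = 100·(21 + 0.5·0)/24 = 100·21/24 = 87.5.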